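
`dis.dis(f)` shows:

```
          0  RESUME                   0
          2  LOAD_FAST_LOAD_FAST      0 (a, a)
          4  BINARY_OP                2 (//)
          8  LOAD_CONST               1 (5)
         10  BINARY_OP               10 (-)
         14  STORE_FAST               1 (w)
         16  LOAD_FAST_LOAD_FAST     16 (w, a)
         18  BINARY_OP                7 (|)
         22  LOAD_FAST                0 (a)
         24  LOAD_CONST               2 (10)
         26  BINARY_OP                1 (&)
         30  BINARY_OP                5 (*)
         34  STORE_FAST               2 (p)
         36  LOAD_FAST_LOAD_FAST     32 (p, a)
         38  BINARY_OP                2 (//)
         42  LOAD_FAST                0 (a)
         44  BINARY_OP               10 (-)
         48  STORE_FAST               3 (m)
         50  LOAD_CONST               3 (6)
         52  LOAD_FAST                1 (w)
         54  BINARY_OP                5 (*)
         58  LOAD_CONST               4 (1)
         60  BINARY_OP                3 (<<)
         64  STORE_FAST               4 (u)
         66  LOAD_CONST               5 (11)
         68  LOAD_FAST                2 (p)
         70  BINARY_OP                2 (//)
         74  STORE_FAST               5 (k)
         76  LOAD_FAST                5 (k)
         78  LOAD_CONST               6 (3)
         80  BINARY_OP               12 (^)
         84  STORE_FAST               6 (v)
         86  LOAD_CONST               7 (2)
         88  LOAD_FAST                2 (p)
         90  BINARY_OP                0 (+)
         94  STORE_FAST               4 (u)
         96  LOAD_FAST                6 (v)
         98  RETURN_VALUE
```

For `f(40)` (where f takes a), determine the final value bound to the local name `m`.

-41

LOAD_FAST_LOAD_FAST a,a → push 40,40. Stack: [40, 40]
BINARY_OP // → 40 // 40 = 1. Stack: [1]
LOAD_CONST → push 5. Stack: [1, 5]
BINARY_OP - → 1 - 5 = -4. Stack: [-4]
STORE_FAST w → w=-4. Stack: []
LOAD_FAST_LOAD_FAST w,a → push -4,40. Stack: [-4, 40]
BINARY_OP | → -4 | 40 = -4. Stack: [-4]
LOAD_FAST a → push 40. Stack: [-4, 40]
LOAD_CONST → push 10. Stack: [-4, 40, 10]
BINARY_OP & → 40 & 10 = 8. Stack: [-4, 8]
BINARY_OP * → -4 * 8 = -32. Stack: [-32]
STORE_FAST p → p=-32. Stack: []
LOAD_FAST_LOAD_FAST p,a → push -32,40. Stack: [-32, 40]
BINARY_OP // → -32 // 40 = -1. Stack: [-1]
LOAD_FAST a → push 40. Stack: [-1, 40]
BINARY_OP - → -1 - 40 = -41. Stack: [-41]
STORE_FAST m → m=-41. Stack: []
LOAD_CONST → push 6. Stack: [6]
LOAD_FAST w → push -4. Stack: [6, -4]
BINARY_OP * → 6 * -4 = -24. Stack: [-24]
LOAD_CONST → push 1. Stack: [-24, 1]
BINARY_OP << → -24 << 1 = -48. Stack: [-48]
STORE_FAST u → u=-48. Stack: []
LOAD_CONST → push 11. Stack: [11]
LOAD_FAST p → push -32. Stack: [11, -32]
BINARY_OP // → 11 // -32 = -1. Stack: [-1]
STORE_FAST k → k=-1. Stack: []
LOAD_FAST k → push -1. Stack: [-1]
LOAD_CONST → push 3. Stack: [-1, 3]
BINARY_OP ^ → -1 ^ 3 = -4. Stack: [-4]
STORE_FAST v → v=-4. Stack: []
LOAD_CONST → push 2. Stack: [2]
LOAD_FAST p → push -32. Stack: [2, -32]
BINARY_OP + → 2 + -32 = -30. Stack: [-30]
STORE_FAST u → u=-30. Stack: []
LOAD_FAST v → push -4. Stack: [-4]
RETURN_VALUE → return -4.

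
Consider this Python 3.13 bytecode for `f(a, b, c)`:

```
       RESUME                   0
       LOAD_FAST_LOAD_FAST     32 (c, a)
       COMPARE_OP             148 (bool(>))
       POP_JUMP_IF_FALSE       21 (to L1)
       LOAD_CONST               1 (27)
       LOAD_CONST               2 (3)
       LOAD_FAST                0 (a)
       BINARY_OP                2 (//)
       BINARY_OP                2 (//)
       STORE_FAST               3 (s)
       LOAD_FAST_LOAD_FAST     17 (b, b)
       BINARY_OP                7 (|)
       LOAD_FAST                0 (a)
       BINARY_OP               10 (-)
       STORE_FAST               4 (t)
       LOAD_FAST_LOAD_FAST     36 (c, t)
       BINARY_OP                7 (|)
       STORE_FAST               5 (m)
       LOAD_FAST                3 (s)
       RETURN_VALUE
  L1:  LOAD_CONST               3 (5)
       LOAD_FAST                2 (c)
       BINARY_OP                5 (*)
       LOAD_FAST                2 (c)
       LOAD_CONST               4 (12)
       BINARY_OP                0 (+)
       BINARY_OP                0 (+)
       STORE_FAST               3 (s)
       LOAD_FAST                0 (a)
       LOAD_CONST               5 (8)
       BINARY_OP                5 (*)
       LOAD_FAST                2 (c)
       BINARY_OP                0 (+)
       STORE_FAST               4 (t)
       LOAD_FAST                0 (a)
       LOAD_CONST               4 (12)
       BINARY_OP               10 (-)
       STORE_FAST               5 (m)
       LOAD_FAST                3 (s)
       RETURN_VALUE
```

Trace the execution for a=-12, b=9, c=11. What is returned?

LOAD_FAST_LOAD_FAST c,a → push 11,-12. Stack: [11, -12]
COMPARE_OP bool(>) → 11 vs -12 = True. Stack: [True]
POP_JUMP_IF_FALSE → pop True; no jump. Stack: []
LOAD_CONST → push 27. Stack: [27]
LOAD_CONST → push 3. Stack: [27, 3]
LOAD_FAST a → push -12. Stack: [27, 3, -12]
BINARY_OP // → 3 // -12 = -1. Stack: [27, -1]
BINARY_OP // → 27 // -1 = -27. Stack: [-27]
STORE_FAST s → s=-27. Stack: []
LOAD_FAST_LOAD_FAST b,b → push 9,9. Stack: [9, 9]
BINARY_OP | → 9 | 9 = 9. Stack: [9]
LOAD_FAST a → push -12. Stack: [9, -12]
BINARY_OP - → 9 - -12 = 21. Stack: [21]
STORE_FAST t → t=21. Stack: []
LOAD_FAST_LOAD_FAST c,t → push 11,21. Stack: [11, 21]
BINARY_OP | → 11 | 21 = 31. Stack: [31]
STORE_FAST m → m=31. Stack: []
LOAD_FAST s → push -27. Stack: [-27]
RETURN_VALUE → return -27.

-27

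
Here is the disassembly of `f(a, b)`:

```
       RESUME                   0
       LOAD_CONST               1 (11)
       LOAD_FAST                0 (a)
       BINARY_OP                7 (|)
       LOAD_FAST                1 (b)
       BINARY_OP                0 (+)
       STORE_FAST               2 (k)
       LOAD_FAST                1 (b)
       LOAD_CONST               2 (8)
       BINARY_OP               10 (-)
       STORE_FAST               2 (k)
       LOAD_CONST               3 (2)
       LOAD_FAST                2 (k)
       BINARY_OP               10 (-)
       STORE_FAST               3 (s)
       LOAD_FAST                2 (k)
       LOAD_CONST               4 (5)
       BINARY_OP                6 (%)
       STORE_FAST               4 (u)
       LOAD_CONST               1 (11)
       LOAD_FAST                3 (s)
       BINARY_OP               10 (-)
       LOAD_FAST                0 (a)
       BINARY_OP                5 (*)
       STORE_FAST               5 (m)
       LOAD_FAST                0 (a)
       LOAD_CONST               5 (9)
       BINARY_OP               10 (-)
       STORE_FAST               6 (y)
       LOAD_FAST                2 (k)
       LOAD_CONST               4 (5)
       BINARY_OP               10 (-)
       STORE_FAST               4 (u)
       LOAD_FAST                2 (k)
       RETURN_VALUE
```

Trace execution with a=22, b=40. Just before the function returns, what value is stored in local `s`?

LOAD_CONST → push 11. Stack: [11]
LOAD_FAST a → push 22. Stack: [11, 22]
BINARY_OP | → 11 | 22 = 31. Stack: [31]
LOAD_FAST b → push 40. Stack: [31, 40]
BINARY_OP + → 31 + 40 = 71. Stack: [71]
STORE_FAST k → k=71. Stack: []
LOAD_FAST b → push 40. Stack: [40]
LOAD_CONST → push 8. Stack: [40, 8]
BINARY_OP - → 40 - 8 = 32. Stack: [32]
STORE_FAST k → k=32. Stack: []
LOAD_CONST → push 2. Stack: [2]
LOAD_FAST k → push 32. Stack: [2, 32]
BINARY_OP - → 2 - 32 = -30. Stack: [-30]
STORE_FAST s → s=-30. Stack: []
LOAD_FAST k → push 32. Stack: [32]
LOAD_CONST → push 5. Stack: [32, 5]
BINARY_OP % → 32 % 5 = 2. Stack: [2]
STORE_FAST u → u=2. Stack: []
LOAD_CONST → push 11. Stack: [11]
LOAD_FAST s → push -30. Stack: [11, -30]
BINARY_OP - → 11 - -30 = 41. Stack: [41]
LOAD_FAST a → push 22. Stack: [41, 22]
BINARY_OP * → 41 * 22 = 902. Stack: [902]
STORE_FAST m → m=902. Stack: []
LOAD_FAST a → push 22. Stack: [22]
LOAD_CONST → push 9. Stack: [22, 9]
BINARY_OP - → 22 - 9 = 13. Stack: [13]
STORE_FAST y → y=13. Stack: []
LOAD_FAST k → push 32. Stack: [32]
LOAD_CONST → push 5. Stack: [32, 5]
BINARY_OP - → 32 - 5 = 27. Stack: [27]
STORE_FAST u → u=27. Stack: []
LOAD_FAST k → push 32. Stack: [32]
RETURN_VALUE → return 32.

-30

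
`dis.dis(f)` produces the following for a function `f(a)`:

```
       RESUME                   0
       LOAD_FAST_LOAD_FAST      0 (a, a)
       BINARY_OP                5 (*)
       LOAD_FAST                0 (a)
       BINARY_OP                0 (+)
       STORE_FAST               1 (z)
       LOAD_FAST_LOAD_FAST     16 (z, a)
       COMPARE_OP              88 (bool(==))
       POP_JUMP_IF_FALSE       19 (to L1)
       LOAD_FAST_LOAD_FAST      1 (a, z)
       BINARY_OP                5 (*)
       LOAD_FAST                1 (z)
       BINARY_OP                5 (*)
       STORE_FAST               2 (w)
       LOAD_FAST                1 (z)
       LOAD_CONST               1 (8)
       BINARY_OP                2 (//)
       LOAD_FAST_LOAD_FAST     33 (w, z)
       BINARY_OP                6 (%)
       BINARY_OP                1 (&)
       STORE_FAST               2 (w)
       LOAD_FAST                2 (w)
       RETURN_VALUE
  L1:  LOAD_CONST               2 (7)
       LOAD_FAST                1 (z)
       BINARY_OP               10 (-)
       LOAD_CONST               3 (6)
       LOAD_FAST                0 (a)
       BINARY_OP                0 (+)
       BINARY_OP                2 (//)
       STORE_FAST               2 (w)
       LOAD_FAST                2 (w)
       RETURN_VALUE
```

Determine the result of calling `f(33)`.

-29

LOAD_FAST_LOAD_FAST a,a → push 33,33. Stack: [33, 33]
BINARY_OP * → 33 * 33 = 1089. Stack: [1089]
LOAD_FAST a → push 33. Stack: [1089, 33]
BINARY_OP + → 1089 + 33 = 1122. Stack: [1122]
STORE_FAST z → z=1122. Stack: []
LOAD_FAST_LOAD_FAST z,a → push 1122,33. Stack: [1122, 33]
COMPARE_OP bool(==) → 1122 vs 33 = False. Stack: [False]
POP_JUMP_IF_FALSE → pop False; jump. Stack: []
LOAD_CONST → push 7. Stack: [7]
LOAD_FAST z → push 1122. Stack: [7, 1122]
BINARY_OP - → 7 - 1122 = -1115. Stack: [-1115]
LOAD_CONST → push 6. Stack: [-1115, 6]
LOAD_FAST a → push 33. Stack: [-1115, 6, 33]
BINARY_OP + → 6 + 33 = 39. Stack: [-1115, 39]
BINARY_OP // → -1115 // 39 = -29. Stack: [-29]
STORE_FAST w → w=-29. Stack: []
LOAD_FAST w → push -29. Stack: [-29]
RETURN_VALUE → return -29.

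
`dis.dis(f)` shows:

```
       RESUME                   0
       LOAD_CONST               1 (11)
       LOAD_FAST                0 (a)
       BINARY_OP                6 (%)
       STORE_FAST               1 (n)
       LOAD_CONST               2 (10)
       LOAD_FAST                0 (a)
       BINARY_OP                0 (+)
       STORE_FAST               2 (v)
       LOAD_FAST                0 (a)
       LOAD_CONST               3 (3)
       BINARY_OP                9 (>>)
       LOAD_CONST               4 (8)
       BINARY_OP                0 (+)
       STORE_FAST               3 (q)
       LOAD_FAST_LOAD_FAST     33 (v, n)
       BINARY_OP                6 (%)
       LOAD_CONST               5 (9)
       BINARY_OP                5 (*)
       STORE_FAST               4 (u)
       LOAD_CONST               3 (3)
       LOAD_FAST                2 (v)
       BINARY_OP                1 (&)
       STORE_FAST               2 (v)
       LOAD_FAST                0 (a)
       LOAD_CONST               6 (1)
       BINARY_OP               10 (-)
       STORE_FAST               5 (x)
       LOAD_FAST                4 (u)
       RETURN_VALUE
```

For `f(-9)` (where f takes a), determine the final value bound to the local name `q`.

6

LOAD_CONST → push 11. Stack: [11]
LOAD_FAST a → push -9. Stack: [11, -9]
BINARY_OP % → 11 % -9 = -7. Stack: [-7]
STORE_FAST n → n=-7. Stack: []
LOAD_CONST → push 10. Stack: [10]
LOAD_FAST a → push -9. Stack: [10, -9]
BINARY_OP + → 10 + -9 = 1. Stack: [1]
STORE_FAST v → v=1. Stack: []
LOAD_FAST a → push -9. Stack: [-9]
LOAD_CONST → push 3. Stack: [-9, 3]
BINARY_OP >> → -9 >> 3 = -2. Stack: [-2]
LOAD_CONST → push 8. Stack: [-2, 8]
BINARY_OP + → -2 + 8 = 6. Stack: [6]
STORE_FAST q → q=6. Stack: []
LOAD_FAST_LOAD_FAST v,n → push 1,-7. Stack: [1, -7]
BINARY_OP % → 1 % -7 = -6. Stack: [-6]
LOAD_CONST → push 9. Stack: [-6, 9]
BINARY_OP * → -6 * 9 = -54. Stack: [-54]
STORE_FAST u → u=-54. Stack: []
LOAD_CONST → push 3. Stack: [3]
LOAD_FAST v → push 1. Stack: [3, 1]
BINARY_OP & → 3 & 1 = 1. Stack: [1]
STORE_FAST v → v=1. Stack: []
LOAD_FAST a → push -9. Stack: [-9]
LOAD_CONST → push 1. Stack: [-9, 1]
BINARY_OP - → -9 - 1 = -10. Stack: [-10]
STORE_FAST x → x=-10. Stack: []
LOAD_FAST u → push -54. Stack: [-54]
RETURN_VALUE → return -54.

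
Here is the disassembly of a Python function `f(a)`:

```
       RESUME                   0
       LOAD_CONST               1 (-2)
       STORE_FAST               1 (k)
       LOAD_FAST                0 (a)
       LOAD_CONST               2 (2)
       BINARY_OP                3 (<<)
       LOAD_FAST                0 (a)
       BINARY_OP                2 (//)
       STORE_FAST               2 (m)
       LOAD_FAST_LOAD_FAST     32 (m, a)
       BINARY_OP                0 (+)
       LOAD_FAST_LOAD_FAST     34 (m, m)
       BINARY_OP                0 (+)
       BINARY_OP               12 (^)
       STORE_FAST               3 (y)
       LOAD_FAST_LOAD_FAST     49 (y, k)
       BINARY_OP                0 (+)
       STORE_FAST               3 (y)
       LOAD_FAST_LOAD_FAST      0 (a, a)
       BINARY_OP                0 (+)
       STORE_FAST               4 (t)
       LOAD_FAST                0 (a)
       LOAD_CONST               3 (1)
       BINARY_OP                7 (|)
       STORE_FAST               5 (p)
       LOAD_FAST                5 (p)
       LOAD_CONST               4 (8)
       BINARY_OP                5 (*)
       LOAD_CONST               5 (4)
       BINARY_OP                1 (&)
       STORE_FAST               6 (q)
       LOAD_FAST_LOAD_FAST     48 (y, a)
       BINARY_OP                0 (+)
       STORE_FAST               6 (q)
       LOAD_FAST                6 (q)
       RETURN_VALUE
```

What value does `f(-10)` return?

-26

LOAD_CONST → push -2. Stack: [-2]
STORE_FAST k → k=-2. Stack: []
LOAD_FAST a → push -10. Stack: [-10]
LOAD_CONST → push 2. Stack: [-10, 2]
BINARY_OP << → -10 << 2 = -40. Stack: [-40]
LOAD_FAST a → push -10. Stack: [-40, -10]
BINARY_OP // → -40 // -10 = 4. Stack: [4]
STORE_FAST m → m=4. Stack: []
LOAD_FAST_LOAD_FAST m,a → push 4,-10. Stack: [4, -10]
BINARY_OP + → 4 + -10 = -6. Stack: [-6]
LOAD_FAST_LOAD_FAST m,m → push 4,4. Stack: [-6, 4, 4]
BINARY_OP + → 4 + 4 = 8. Stack: [-6, 8]
BINARY_OP ^ → -6 ^ 8 = -14. Stack: [-14]
STORE_FAST y → y=-14. Stack: []
LOAD_FAST_LOAD_FAST y,k → push -14,-2. Stack: [-14, -2]
BINARY_OP + → -14 + -2 = -16. Stack: [-16]
STORE_FAST y → y=-16. Stack: []
LOAD_FAST_LOAD_FAST a,a → push -10,-10. Stack: [-10, -10]
BINARY_OP + → -10 + -10 = -20. Stack: [-20]
STORE_FAST t → t=-20. Stack: []
LOAD_FAST a → push -10. Stack: [-10]
LOAD_CONST → push 1. Stack: [-10, 1]
BINARY_OP | → -10 | 1 = -9. Stack: [-9]
STORE_FAST p → p=-9. Stack: []
LOAD_FAST p → push -9. Stack: [-9]
LOAD_CONST → push 8. Stack: [-9, 8]
BINARY_OP * → -9 * 8 = -72. Stack: [-72]
LOAD_CONST → push 4. Stack: [-72, 4]
BINARY_OP & → -72 & 4 = 0. Stack: [0]
STORE_FAST q → q=0. Stack: []
LOAD_FAST_LOAD_FAST y,a → push -16,-10. Stack: [-16, -10]
BINARY_OP + → -16 + -10 = -26. Stack: [-26]
STORE_FAST q → q=-26. Stack: []
LOAD_FAST q → push -26. Stack: [-26]
RETURN_VALUE → return -26.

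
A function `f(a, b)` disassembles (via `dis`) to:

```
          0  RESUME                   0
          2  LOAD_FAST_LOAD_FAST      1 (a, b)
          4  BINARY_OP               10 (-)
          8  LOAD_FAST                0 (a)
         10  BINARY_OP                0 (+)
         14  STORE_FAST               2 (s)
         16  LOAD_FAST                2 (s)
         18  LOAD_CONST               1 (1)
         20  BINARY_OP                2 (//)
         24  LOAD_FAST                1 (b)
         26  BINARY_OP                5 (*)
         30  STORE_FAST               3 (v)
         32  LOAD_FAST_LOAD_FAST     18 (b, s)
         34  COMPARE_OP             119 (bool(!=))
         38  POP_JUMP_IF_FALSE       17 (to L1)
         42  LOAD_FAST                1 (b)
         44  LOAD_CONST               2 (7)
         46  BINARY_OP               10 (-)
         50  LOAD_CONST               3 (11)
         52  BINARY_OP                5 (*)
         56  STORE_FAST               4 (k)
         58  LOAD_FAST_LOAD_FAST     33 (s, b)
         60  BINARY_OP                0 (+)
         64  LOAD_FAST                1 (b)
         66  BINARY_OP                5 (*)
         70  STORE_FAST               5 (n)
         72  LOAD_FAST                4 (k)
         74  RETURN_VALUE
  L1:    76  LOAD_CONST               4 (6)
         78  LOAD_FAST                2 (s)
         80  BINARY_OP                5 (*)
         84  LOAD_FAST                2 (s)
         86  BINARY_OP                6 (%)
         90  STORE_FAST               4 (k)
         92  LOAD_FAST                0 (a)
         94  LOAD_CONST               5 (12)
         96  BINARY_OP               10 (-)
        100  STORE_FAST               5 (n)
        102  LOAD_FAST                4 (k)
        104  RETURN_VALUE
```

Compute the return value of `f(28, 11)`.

44

LOAD_FAST_LOAD_FAST a,b → push 28,11. Stack: [28, 11]
BINARY_OP - → 28 - 11 = 17. Stack: [17]
LOAD_FAST a → push 28. Stack: [17, 28]
BINARY_OP + → 17 + 28 = 45. Stack: [45]
STORE_FAST s → s=45. Stack: []
LOAD_FAST s → push 45. Stack: [45]
LOAD_CONST → push 1. Stack: [45, 1]
BINARY_OP // → 45 // 1 = 45. Stack: [45]
LOAD_FAST b → push 11. Stack: [45, 11]
BINARY_OP * → 45 * 11 = 495. Stack: [495]
STORE_FAST v → v=495. Stack: []
LOAD_FAST_LOAD_FAST b,s → push 11,45. Stack: [11, 45]
COMPARE_OP bool(!=) → 11 vs 45 = True. Stack: [True]
POP_JUMP_IF_FALSE → pop True; no jump. Stack: []
LOAD_FAST b → push 11. Stack: [11]
LOAD_CONST → push 7. Stack: [11, 7]
BINARY_OP - → 11 - 7 = 4. Stack: [4]
LOAD_CONST → push 11. Stack: [4, 11]
BINARY_OP * → 4 * 11 = 44. Stack: [44]
STORE_FAST k → k=44. Stack: []
LOAD_FAST_LOAD_FAST s,b → push 45,11. Stack: [45, 11]
BINARY_OP + → 45 + 11 = 56. Stack: [56]
LOAD_FAST b → push 11. Stack: [56, 11]
BINARY_OP * → 56 * 11 = 616. Stack: [616]
STORE_FAST n → n=616. Stack: []
LOAD_FAST k → push 44. Stack: [44]
RETURN_VALUE → return 44.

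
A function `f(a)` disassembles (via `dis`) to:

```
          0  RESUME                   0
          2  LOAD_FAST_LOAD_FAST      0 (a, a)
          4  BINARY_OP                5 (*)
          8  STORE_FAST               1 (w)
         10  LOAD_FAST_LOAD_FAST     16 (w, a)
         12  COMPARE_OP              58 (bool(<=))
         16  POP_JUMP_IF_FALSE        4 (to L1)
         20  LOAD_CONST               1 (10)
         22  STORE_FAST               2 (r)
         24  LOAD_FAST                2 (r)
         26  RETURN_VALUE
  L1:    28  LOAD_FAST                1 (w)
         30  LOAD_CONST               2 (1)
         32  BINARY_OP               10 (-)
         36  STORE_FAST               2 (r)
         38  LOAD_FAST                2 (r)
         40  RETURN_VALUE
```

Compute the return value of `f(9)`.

LOAD_FAST_LOAD_FAST a,a → push 9,9. Stack: [9, 9]
BINARY_OP * → 9 * 9 = 81. Stack: [81]
STORE_FAST w → w=81. Stack: []
LOAD_FAST_LOAD_FAST w,a → push 81,9. Stack: [81, 9]
COMPARE_OP bool(<=) → 81 vs 9 = False. Stack: [False]
POP_JUMP_IF_FALSE → pop False; jump. Stack: []
LOAD_FAST w → push 81. Stack: [81]
LOAD_CONST → push 1. Stack: [81, 1]
BINARY_OP - → 81 - 1 = 80. Stack: [80]
STORE_FAST r → r=80. Stack: []
LOAD_FAST r → push 80. Stack: [80]
RETURN_VALUE → return 80.

80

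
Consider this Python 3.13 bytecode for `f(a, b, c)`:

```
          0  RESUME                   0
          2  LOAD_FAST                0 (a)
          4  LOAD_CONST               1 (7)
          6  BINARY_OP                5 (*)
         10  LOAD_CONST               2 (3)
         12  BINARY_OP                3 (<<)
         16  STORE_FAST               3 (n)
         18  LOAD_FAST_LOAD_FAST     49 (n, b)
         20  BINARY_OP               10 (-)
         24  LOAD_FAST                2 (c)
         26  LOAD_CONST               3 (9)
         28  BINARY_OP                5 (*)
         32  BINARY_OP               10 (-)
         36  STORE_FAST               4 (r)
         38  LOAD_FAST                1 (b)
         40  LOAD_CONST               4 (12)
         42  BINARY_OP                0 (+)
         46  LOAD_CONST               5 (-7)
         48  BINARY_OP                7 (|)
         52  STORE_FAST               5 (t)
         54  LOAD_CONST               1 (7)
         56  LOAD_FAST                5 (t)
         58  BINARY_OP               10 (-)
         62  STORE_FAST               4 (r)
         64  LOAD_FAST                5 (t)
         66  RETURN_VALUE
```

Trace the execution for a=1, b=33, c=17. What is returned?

LOAD_FAST a → push 1. Stack: [1]
LOAD_CONST → push 7. Stack: [1, 7]
BINARY_OP * → 1 * 7 = 7. Stack: [7]
LOAD_CONST → push 3. Stack: [7, 3]
BINARY_OP << → 7 << 3 = 56. Stack: [56]
STORE_FAST n → n=56. Stack: []
LOAD_FAST_LOAD_FAST n,b → push 56,33. Stack: [56, 33]
BINARY_OP - → 56 - 33 = 23. Stack: [23]
LOAD_FAST c → push 17. Stack: [23, 17]
LOAD_CONST → push 9. Stack: [23, 17, 9]
BINARY_OP * → 17 * 9 = 153. Stack: [23, 153]
BINARY_OP - → 23 - 153 = -130. Stack: [-130]
STORE_FAST r → r=-130. Stack: []
LOAD_FAST b → push 33. Stack: [33]
LOAD_CONST → push 12. Stack: [33, 12]
BINARY_OP + → 33 + 12 = 45. Stack: [45]
LOAD_CONST → push -7. Stack: [45, -7]
BINARY_OP | → 45 | -7 = -3. Stack: [-3]
STORE_FAST t → t=-3. Stack: []
LOAD_CONST → push 7. Stack: [7]
LOAD_FAST t → push -3. Stack: [7, -3]
BINARY_OP - → 7 - -3 = 10. Stack: [10]
STORE_FAST r → r=10. Stack: []
LOAD_FAST t → push -3. Stack: [-3]
RETURN_VALUE → return -3.

-3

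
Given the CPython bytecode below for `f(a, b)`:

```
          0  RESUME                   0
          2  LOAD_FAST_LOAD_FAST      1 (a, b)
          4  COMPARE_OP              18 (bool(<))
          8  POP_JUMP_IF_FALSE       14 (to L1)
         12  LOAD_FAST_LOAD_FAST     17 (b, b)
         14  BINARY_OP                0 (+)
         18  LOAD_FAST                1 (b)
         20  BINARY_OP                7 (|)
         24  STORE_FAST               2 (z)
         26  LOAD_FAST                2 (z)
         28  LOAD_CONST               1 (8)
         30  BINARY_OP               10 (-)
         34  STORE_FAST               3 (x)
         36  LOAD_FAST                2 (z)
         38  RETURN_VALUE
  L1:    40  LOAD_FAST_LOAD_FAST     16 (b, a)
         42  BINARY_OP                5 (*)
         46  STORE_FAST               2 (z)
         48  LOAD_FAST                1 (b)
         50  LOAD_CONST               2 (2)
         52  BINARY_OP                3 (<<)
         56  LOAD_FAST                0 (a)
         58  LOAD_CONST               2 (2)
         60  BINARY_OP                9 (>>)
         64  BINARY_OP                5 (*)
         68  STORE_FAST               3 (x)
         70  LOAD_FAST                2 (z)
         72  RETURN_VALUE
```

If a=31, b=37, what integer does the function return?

LOAD_FAST_LOAD_FAST a,b → push 31,37. Stack: [31, 37]
COMPARE_OP bool(<) → 31 vs 37 = True. Stack: [True]
POP_JUMP_IF_FALSE → pop True; no jump. Stack: []
LOAD_FAST_LOAD_FAST b,b → push 37,37. Stack: [37, 37]
BINARY_OP + → 37 + 37 = 74. Stack: [74]
LOAD_FAST b → push 37. Stack: [74, 37]
BINARY_OP | → 74 | 37 = 111. Stack: [111]
STORE_FAST z → z=111. Stack: []
LOAD_FAST z → push 111. Stack: [111]
LOAD_CONST → push 8. Stack: [111, 8]
BINARY_OP - → 111 - 8 = 103. Stack: [103]
STORE_FAST x → x=103. Stack: []
LOAD_FAST z → push 111. Stack: [111]
RETURN_VALUE → return 111.

111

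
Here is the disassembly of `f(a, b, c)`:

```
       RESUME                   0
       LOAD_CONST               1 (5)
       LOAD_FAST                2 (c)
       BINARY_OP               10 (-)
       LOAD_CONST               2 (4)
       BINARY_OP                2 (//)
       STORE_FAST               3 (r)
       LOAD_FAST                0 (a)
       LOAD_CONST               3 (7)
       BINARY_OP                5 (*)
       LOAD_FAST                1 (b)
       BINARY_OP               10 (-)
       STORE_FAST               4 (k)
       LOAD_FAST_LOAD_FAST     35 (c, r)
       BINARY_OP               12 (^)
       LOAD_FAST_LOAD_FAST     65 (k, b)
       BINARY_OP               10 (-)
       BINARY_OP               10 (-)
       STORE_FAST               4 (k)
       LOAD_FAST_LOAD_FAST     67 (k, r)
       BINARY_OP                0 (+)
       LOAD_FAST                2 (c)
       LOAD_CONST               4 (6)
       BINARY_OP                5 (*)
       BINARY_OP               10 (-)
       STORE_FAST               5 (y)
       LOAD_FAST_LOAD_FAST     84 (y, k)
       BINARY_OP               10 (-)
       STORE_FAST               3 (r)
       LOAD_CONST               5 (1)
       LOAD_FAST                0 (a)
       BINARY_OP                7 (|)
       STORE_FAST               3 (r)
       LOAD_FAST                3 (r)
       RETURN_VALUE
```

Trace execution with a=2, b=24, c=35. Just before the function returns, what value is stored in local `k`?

LOAD_CONST → push 5. Stack: [5]
LOAD_FAST c → push 35. Stack: [5, 35]
BINARY_OP - → 5 - 35 = -30. Stack: [-30]
LOAD_CONST → push 4. Stack: [-30, 4]
BINARY_OP // → -30 // 4 = -8. Stack: [-8]
STORE_FAST r → r=-8. Stack: []
LOAD_FAST a → push 2. Stack: [2]
LOAD_CONST → push 7. Stack: [2, 7]
BINARY_OP * → 2 * 7 = 14. Stack: [14]
LOAD_FAST b → push 24. Stack: [14, 24]
BINARY_OP - → 14 - 24 = -10. Stack: [-10]
STORE_FAST k → k=-10. Stack: []
LOAD_FAST_LOAD_FAST c,r → push 35,-8. Stack: [35, -8]
BINARY_OP ^ → 35 ^ -8 = -37. Stack: [-37]
LOAD_FAST_LOAD_FAST k,b → push -10,24. Stack: [-37, -10, 24]
BINARY_OP - → -10 - 24 = -34. Stack: [-37, -34]
BINARY_OP - → -37 - -34 = -3. Stack: [-3]
STORE_FAST k → k=-3. Stack: []
LOAD_FAST_LOAD_FAST k,r → push -3,-8. Stack: [-3, -8]
BINARY_OP + → -3 + -8 = -11. Stack: [-11]
LOAD_FAST c → push 35. Stack: [-11, 35]
LOAD_CONST → push 6. Stack: [-11, 35, 6]
BINARY_OP * → 35 * 6 = 210. Stack: [-11, 210]
BINARY_OP - → -11 - 210 = -221. Stack: [-221]
STORE_FAST y → y=-221. Stack: []
LOAD_FAST_LOAD_FAST y,k → push -221,-3. Stack: [-221, -3]
BINARY_OP - → -221 - -3 = -218. Stack: [-218]
STORE_FAST r → r=-218. Stack: []
LOAD_CONST → push 1. Stack: [1]
LOAD_FAST a → push 2. Stack: [1, 2]
BINARY_OP | → 1 | 2 = 3. Stack: [3]
STORE_FAST r → r=3. Stack: []
LOAD_FAST r → push 3. Stack: [3]
RETURN_VALUE → return 3.

-3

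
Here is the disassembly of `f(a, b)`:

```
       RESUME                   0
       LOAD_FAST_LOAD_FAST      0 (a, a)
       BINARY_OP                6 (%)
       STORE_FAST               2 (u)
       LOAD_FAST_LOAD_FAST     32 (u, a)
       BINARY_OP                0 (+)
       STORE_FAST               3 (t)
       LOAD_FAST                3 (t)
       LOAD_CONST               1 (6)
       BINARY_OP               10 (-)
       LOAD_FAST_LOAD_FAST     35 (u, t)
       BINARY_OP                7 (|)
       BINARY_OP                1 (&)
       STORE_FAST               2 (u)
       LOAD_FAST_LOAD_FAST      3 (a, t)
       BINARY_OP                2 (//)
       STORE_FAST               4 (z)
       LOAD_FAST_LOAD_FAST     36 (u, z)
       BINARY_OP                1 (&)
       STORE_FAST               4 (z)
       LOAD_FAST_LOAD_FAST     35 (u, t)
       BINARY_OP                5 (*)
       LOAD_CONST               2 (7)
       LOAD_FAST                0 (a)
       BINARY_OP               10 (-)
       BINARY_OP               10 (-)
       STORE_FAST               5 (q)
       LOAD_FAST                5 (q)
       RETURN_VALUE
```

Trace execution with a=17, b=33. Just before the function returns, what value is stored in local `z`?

1

LOAD_FAST_LOAD_FAST a,a → push 17,17. Stack: [17, 17]
BINARY_OP % → 17 % 17 = 0. Stack: [0]
STORE_FAST u → u=0. Stack: []
LOAD_FAST_LOAD_FAST u,a → push 0,17. Stack: [0, 17]
BINARY_OP + → 0 + 17 = 17. Stack: [17]
STORE_FAST t → t=17. Stack: []
LOAD_FAST t → push 17. Stack: [17]
LOAD_CONST → push 6. Stack: [17, 6]
BINARY_OP - → 17 - 6 = 11. Stack: [11]
LOAD_FAST_LOAD_FAST u,t → push 0,17. Stack: [11, 0, 17]
BINARY_OP | → 0 | 17 = 17. Stack: [11, 17]
BINARY_OP & → 11 & 17 = 1. Stack: [1]
STORE_FAST u → u=1. Stack: []
LOAD_FAST_LOAD_FAST a,t → push 17,17. Stack: [17, 17]
BINARY_OP // → 17 // 17 = 1. Stack: [1]
STORE_FAST z → z=1. Stack: []
LOAD_FAST_LOAD_FAST u,z → push 1,1. Stack: [1, 1]
BINARY_OP & → 1 & 1 = 1. Stack: [1]
STORE_FAST z → z=1. Stack: []
LOAD_FAST_LOAD_FAST u,t → push 1,17. Stack: [1, 17]
BINARY_OP * → 1 * 17 = 17. Stack: [17]
LOAD_CONST → push 7. Stack: [17, 7]
LOAD_FAST a → push 17. Stack: [17, 7, 17]
BINARY_OP - → 7 - 17 = -10. Stack: [17, -10]
BINARY_OP - → 17 - -10 = 27. Stack: [27]
STORE_FAST q → q=27. Stack: []
LOAD_FAST q → push 27. Stack: [27]
RETURN_VALUE → return 27.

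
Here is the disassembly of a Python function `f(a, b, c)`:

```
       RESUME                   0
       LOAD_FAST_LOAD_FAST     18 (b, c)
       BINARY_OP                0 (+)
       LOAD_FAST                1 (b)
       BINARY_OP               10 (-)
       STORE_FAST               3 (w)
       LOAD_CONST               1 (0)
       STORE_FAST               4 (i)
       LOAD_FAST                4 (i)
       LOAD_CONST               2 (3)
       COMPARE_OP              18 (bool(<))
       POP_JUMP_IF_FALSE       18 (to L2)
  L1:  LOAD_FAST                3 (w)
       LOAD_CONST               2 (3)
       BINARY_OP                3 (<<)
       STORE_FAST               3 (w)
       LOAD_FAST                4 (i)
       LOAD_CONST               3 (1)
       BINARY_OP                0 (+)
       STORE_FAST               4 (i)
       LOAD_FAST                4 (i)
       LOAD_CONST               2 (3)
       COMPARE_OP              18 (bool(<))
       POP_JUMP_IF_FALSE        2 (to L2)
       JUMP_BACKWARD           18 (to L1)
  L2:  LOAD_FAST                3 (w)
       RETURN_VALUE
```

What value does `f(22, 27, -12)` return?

-6144

LOAD_FAST_LOAD_FAST b,c → push 27,-12. Stack: [27, -12]
BINARY_OP + → 27 + -12 = 15. Stack: [15]
LOAD_FAST b → push 27. Stack: [15, 27]
BINARY_OP - → 15 - 27 = -12. Stack: [-12]
STORE_FAST w → w=-12. Stack: []
LOAD_CONST → push 0. Stack: [0]
STORE_FAST i → i=0. Stack: []
LOAD_FAST i → push 0. Stack: [0]
LOAD_CONST → push 3. Stack: [0, 3]
COMPARE_OP bool(<) → 0 vs 3 = True. Stack: [True]
POP_JUMP_IF_FALSE → pop True; no jump. Stack: []
LOAD_FAST w → push -12. Stack: [-12]
LOAD_CONST → push 3. Stack: [-12, 3]
BINARY_OP << → -12 << 3 = -96. Stack: [-96]
STORE_FAST w → w=-96. Stack: []
LOAD_FAST i → push 0. Stack: [0]
LOAD_CONST → push 1. Stack: [0, 1]
BINARY_OP + → 0 + 1 = 1. Stack: [1]
STORE_FAST i → i=1. Stack: []
LOAD_FAST i → push 1. Stack: [1]
LOAD_CONST → push 3. Stack: [1, 3]
COMPARE_OP bool(<) → 1 vs 3 = True. Stack: [True]
POP_JUMP_IF_FALSE → pop True; no jump. Stack: []
LOAD_FAST w → push -96. Stack: [-96]
LOAD_CONST → push 3. Stack: [-96, 3]
BINARY_OP << → -96 << 3 = -768. Stack: [-768]
STORE_FAST w → w=-768. Stack: []
LOAD_FAST i → push 1. Stack: [1]
LOAD_CONST → push 1. Stack: [1, 1]
BINARY_OP + → 1 + 1 = 2. Stack: [2]
STORE_FAST i → i=2. Stack: []
LOAD_FAST i → push 2. Stack: [2]
LOAD_CONST → push 3. Stack: [2, 3]
COMPARE_OP bool(<) → 2 vs 3 = True. Stack: [True]
POP_JUMP_IF_FALSE → pop True; no jump. Stack: []
LOAD_FAST w → push -768. Stack: [-768]
LOAD_CONST → push 3. Stack: [-768, 3]
BINARY_OP << → -768 << 3 = -6144. Stack: [-6144]
STORE_FAST w → w=-6144. Stack: []
LOAD_FAST i → push 2. Stack: [2]
LOAD_CONST → push 1. Stack: [2, 1]
BINARY_OP + → 2 + 1 = 3. Stack: [3]
STORE_FAST i → i=3. Stack: []
LOAD_FAST i → push 3. Stack: [3]
LOAD_CONST → push 3. Stack: [3, 3]
COMPARE_OP bool(<) → 3 vs 3 = False. Stack: [False]
POP_JUMP_IF_FALSE → pop False; jump. Stack: []
LOAD_FAST w → push -6144. Stack: [-6144]
RETURN_VALUE → return -6144.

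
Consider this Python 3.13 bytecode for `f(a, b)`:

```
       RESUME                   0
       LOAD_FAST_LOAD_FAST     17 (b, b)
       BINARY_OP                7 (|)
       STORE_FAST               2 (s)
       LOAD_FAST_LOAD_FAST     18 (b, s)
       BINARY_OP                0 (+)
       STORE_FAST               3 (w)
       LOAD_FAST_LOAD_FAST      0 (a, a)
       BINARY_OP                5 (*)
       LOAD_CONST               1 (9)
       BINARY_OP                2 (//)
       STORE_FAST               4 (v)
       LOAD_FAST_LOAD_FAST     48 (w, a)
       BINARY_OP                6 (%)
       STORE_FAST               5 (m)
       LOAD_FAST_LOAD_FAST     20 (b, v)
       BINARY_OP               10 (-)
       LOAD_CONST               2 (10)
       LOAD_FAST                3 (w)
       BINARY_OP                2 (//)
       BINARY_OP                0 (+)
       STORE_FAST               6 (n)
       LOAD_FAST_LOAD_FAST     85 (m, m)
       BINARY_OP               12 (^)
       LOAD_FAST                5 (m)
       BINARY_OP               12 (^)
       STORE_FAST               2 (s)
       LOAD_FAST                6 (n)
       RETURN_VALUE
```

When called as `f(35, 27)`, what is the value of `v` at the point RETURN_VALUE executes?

136

LOAD_FAST_LOAD_FAST b,b → push 27,27. Stack: [27, 27]
BINARY_OP | → 27 | 27 = 27. Stack: [27]
STORE_FAST s → s=27. Stack: []
LOAD_FAST_LOAD_FAST b,s → push 27,27. Stack: [27, 27]
BINARY_OP + → 27 + 27 = 54. Stack: [54]
STORE_FAST w → w=54. Stack: []
LOAD_FAST_LOAD_FAST a,a → push 35,35. Stack: [35, 35]
BINARY_OP * → 35 * 35 = 1225. Stack: [1225]
LOAD_CONST → push 9. Stack: [1225, 9]
BINARY_OP // → 1225 // 9 = 136. Stack: [136]
STORE_FAST v → v=136. Stack: []
LOAD_FAST_LOAD_FAST w,a → push 54,35. Stack: [54, 35]
BINARY_OP % → 54 % 35 = 19. Stack: [19]
STORE_FAST m → m=19. Stack: []
LOAD_FAST_LOAD_FAST b,v → push 27,136. Stack: [27, 136]
BINARY_OP - → 27 - 136 = -109. Stack: [-109]
LOAD_CONST → push 10. Stack: [-109, 10]
LOAD_FAST w → push 54. Stack: [-109, 10, 54]
BINARY_OP // → 10 // 54 = 0. Stack: [-109, 0]
BINARY_OP + → -109 + 0 = -109. Stack: [-109]
STORE_FAST n → n=-109. Stack: []
LOAD_FAST_LOAD_FAST m,m → push 19,19. Stack: [19, 19]
BINARY_OP ^ → 19 ^ 19 = 0. Stack: [0]
LOAD_FAST m → push 19. Stack: [0, 19]
BINARY_OP ^ → 0 ^ 19 = 19. Stack: [19]
STORE_FAST s → s=19. Stack: []
LOAD_FAST n → push -109. Stack: [-109]
RETURN_VALUE → return -109.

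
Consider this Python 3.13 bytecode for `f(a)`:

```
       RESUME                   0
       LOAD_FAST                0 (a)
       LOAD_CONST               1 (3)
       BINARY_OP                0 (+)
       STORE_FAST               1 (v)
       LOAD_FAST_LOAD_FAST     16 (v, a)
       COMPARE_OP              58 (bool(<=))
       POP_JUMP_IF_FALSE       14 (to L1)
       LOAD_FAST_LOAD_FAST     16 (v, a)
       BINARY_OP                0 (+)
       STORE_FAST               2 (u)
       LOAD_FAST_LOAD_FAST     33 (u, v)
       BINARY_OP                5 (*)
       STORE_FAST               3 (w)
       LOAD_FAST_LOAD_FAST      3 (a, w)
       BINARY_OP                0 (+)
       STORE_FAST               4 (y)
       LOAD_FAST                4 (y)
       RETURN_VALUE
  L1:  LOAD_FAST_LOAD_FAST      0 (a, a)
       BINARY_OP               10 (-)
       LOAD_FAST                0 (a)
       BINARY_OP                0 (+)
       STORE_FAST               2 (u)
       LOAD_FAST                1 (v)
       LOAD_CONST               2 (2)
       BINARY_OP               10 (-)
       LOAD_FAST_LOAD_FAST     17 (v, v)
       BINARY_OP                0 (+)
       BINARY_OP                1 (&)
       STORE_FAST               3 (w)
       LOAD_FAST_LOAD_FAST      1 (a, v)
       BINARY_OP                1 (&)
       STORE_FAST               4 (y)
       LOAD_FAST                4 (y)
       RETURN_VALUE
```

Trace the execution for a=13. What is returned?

LOAD_FAST a → push 13. Stack: [13]
LOAD_CONST → push 3. Stack: [13, 3]
BINARY_OP + → 13 + 3 = 16. Stack: [16]
STORE_FAST v → v=16. Stack: []
LOAD_FAST_LOAD_FAST v,a → push 16,13. Stack: [16, 13]
COMPARE_OP bool(<=) → 16 vs 13 = False. Stack: [False]
POP_JUMP_IF_FALSE → pop False; jump. Stack: []
LOAD_FAST_LOAD_FAST a,a → push 13,13. Stack: [13, 13]
BINARY_OP - → 13 - 13 = 0. Stack: [0]
LOAD_FAST a → push 13. Stack: [0, 13]
BINARY_OP + → 0 + 13 = 13. Stack: [13]
STORE_FAST u → u=13. Stack: []
LOAD_FAST v → push 16. Stack: [16]
LOAD_CONST → push 2. Stack: [16, 2]
BINARY_OP - → 16 - 2 = 14. Stack: [14]
LOAD_FAST_LOAD_FAST v,v → push 16,16. Stack: [14, 16, 16]
BINARY_OP + → 16 + 16 = 32. Stack: [14, 32]
BINARY_OP & → 14 & 32 = 0. Stack: [0]
STORE_FAST w → w=0. Stack: []
LOAD_FAST_LOAD_FAST a,v → push 13,16. Stack: [13, 16]
BINARY_OP & → 13 & 16 = 0. Stack: [0]
STORE_FAST y → y=0. Stack: []
LOAD_FAST y → push 0. Stack: [0]
RETURN_VALUE → return 0.

0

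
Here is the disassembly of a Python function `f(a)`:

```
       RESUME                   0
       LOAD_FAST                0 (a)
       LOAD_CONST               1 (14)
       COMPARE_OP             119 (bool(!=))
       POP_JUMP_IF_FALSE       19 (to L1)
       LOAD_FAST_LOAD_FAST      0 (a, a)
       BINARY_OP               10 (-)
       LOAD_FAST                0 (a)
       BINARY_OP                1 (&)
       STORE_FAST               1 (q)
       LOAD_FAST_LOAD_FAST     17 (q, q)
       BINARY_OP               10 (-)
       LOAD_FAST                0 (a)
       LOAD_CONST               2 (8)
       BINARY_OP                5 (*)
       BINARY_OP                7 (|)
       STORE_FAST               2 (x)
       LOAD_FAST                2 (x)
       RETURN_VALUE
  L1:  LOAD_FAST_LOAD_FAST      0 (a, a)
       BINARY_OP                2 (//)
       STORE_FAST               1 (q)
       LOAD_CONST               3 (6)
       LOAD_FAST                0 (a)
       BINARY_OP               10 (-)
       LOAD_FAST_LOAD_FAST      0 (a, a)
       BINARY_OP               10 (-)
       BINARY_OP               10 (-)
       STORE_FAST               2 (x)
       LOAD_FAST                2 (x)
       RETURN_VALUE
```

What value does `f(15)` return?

LOAD_FAST a → push 15. Stack: [15]
LOAD_CONST → push 14. Stack: [15, 14]
COMPARE_OP bool(!=) → 15 vs 14 = True. Stack: [True]
POP_JUMP_IF_FALSE → pop True; no jump. Stack: []
LOAD_FAST_LOAD_FAST a,a → push 15,15. Stack: [15, 15]
BINARY_OP - → 15 - 15 = 0. Stack: [0]
LOAD_FAST a → push 15. Stack: [0, 15]
BINARY_OP & → 0 & 15 = 0. Stack: [0]
STORE_FAST q → q=0. Stack: []
LOAD_FAST_LOAD_FAST q,q → push 0,0. Stack: [0, 0]
BINARY_OP - → 0 - 0 = 0. Stack: [0]
LOAD_FAST a → push 15. Stack: [0, 15]
LOAD_CONST → push 8. Stack: [0, 15, 8]
BINARY_OP * → 15 * 8 = 120. Stack: [0, 120]
BINARY_OP | → 0 | 120 = 120. Stack: [120]
STORE_FAST x → x=120. Stack: []
LOAD_FAST x → push 120. Stack: [120]
RETURN_VALUE → return 120.

120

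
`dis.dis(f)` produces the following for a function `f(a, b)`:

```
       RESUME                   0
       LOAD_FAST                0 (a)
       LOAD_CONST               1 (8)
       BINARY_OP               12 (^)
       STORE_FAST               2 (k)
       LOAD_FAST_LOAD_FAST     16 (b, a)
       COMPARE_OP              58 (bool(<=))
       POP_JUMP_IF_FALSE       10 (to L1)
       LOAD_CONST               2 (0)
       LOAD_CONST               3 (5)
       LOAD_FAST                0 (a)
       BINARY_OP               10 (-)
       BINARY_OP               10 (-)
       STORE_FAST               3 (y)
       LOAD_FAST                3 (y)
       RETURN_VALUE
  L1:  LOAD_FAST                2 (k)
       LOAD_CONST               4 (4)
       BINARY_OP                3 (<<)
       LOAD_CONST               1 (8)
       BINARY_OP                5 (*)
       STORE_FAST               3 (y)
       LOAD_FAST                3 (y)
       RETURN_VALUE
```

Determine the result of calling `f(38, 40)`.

LOAD_FAST a → push 38. Stack: [38]
LOAD_CONST → push 8. Stack: [38, 8]
BINARY_OP ^ → 38 ^ 8 = 46. Stack: [46]
STORE_FAST k → k=46. Stack: []
LOAD_FAST_LOAD_FAST b,a → push 40,38. Stack: [40, 38]
COMPARE_OP bool(<=) → 40 vs 38 = False. Stack: [False]
POP_JUMP_IF_FALSE → pop False; jump. Stack: []
LOAD_FAST k → push 46. Stack: [46]
LOAD_CONST → push 4. Stack: [46, 4]
BINARY_OP << → 46 << 4 = 736. Stack: [736]
LOAD_CONST → push 8. Stack: [736, 8]
BINARY_OP * → 736 * 8 = 5888. Stack: [5888]
STORE_FAST y → y=5888. Stack: []
LOAD_FAST y → push 5888. Stack: [5888]
RETURN_VALUE → return 5888.

5888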